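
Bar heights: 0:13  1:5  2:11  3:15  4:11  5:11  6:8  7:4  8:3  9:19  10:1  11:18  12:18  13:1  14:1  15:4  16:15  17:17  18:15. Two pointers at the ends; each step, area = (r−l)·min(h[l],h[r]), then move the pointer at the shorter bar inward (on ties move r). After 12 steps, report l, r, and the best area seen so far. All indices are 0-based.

l=9, r=15, best area=234

[0,18] min(13,15)*18=234 best=234 * → l++
[1,18] min(5,15)*17=85 best=234 → l++
[2,18] min(11,15)*16=176 best=234 → l++
[3,18] min(15,15)*15=225 best=234 → r--
[3,17] min(15,17)*14=210 best=234 → l++
[4,17] min(11,17)*13=143 best=234 → l++
[5,17] min(11,17)*12=132 best=234 → l++
[6,17] min(8,17)*11=88 best=234 → l++
[7,17] min(4,17)*10=40 best=234 → l++
[8,17] min(3,17)*9=27 best=234 → l++
[9,17] min(19,17)*8=136 best=234 → r--
[9,16] min(19,15)*7=105 best=234 → r--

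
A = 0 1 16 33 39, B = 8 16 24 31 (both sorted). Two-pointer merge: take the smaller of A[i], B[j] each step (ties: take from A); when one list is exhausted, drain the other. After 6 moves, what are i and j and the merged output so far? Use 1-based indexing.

i=1 j=1: A[i]=0<=B[j]=8 take 0, i++
i=2 j=1: A[i]=1<=B[j]=8 take 1, i++
i=3 j=1: A[i]=16>B[j]=8 take 8, j++
i=3 j=2: A[i]=16<=B[j]=16 take 16, i++
i=4 j=2: A[i]=33>B[j]=16 take 16, j++
i=4 j=3: A[i]=33>B[j]=24 take 24, j++

i=4, j=4, merged so far=[0, 1, 8, 16, 16, 24]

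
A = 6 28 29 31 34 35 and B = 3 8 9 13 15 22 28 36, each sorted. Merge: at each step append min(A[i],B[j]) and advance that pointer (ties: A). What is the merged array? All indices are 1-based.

[i=1,j=1] A[i]=6>B[j]=3 take 3 → j++
[i=1,j=2] A[i]=6<=B[j]=8 take 6 → i++
[i=2,j=2] A[i]=28>B[j]=8 take 8 → j++
[i=2,j=3] A[i]=28>B[j]=9 take 9 → j++
[i=2,j=4] A[i]=28>B[j]=13 take 13 → j++
[i=2,j=5] A[i]=28>B[j]=15 take 15 → j++
[i=2,j=6] A[i]=28>B[j]=22 take 22 → j++
[i=2,j=7] A[i]=28<=B[j]=28 take 28 → i++
[i=3,j=7] A[i]=29>B[j]=28 take 28 → j++
[i=3,j=8] A[i]=29<=B[j]=36 take 29 → i++
[i=4,j=8] A[i]=31<=B[j]=36 take 31 → i++
[i=5,j=8] A[i]=34<=B[j]=36 take 34 → i++
[i=6,j=8] A[i]=35<=B[j]=36 take 35 → i++
[i=7,j=8] A done, take B[j]=36 → j++

[3, 6, 8, 9, 13, 15, 22, 28, 28, 29, 31, 34, 35, 36]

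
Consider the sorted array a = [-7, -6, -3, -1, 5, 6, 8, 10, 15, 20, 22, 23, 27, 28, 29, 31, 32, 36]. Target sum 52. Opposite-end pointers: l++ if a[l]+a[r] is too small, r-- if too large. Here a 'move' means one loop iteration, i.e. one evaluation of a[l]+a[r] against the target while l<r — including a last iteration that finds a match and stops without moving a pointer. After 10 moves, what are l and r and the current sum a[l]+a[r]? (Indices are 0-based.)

l=9, r=16, sum=52

l=0 r=17: -7+36=29 <52, l++
l=1 r=17: -6+36=30 <52, l++
l=2 r=17: -3+36=33 <52, l++
l=3 r=17: -1+36=35 <52, l++
l=4 r=17: 5+36=41 <52, l++
l=5 r=17: 6+36=42 <52, l++
l=6 r=17: 8+36=44 <52, l++
l=7 r=17: 10+36=46 <52, l++
l=8 r=17: 15+36=51 <52, l++
l=9 r=17: 20+36=56 >52, r--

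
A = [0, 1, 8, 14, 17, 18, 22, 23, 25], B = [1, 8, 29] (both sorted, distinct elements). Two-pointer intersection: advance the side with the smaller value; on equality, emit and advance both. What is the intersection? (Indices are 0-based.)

intersection = [1, 8]

[i=0,j=0] 0<1 → i++
[i=1,j=0] 1==1 emit → i++,j++
[i=2,j=1] 8==8 emit → i++,j++
[i=3,j=2] 14<29 → i++
[i=4,j=2] 17<29 → i++
[i=5,j=2] 18<29 → i++
[i=6,j=2] 22<29 → i++
[i=7,j=2] 23<29 → i++
[i=8,j=2] 25<29 → i++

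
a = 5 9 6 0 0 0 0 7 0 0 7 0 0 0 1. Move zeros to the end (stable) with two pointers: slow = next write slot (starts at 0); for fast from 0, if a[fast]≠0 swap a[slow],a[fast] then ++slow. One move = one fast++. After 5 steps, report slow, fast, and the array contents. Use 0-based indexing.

(s=0,f=0) a[fast]=5≠0 swap→a[0]=5 → slow++,fast++
(s=1,f=1) a[fast]=9≠0 swap→a[1]=9 → slow++,fast++
(s=2,f=2) a[fast]=6≠0 swap→a[2]=6 → slow++,fast++
(s=3,f=3) a[fast]=0 → fast++
(s=3,f=4) a[fast]=0 → fast++

slow=3, fast=5, a=[5, 9, 6, 0, 0, 0, 0, 7, 0, 0, 7, 0, 0, 0, 1]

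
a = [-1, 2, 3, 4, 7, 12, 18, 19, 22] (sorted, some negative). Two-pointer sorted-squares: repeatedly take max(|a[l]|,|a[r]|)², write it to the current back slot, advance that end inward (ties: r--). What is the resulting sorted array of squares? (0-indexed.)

[0,8] |-1|<=|22| out[8]=484 → r--
[0,7] |-1|<=|19| out[7]=361 → r--
[0,6] |-1|<=|18| out[6]=324 → r--
[0,5] |-1|<=|12| out[5]=144 → r--
[0,4] |-1|<=|7| out[4]=49 → r--
[0,3] |-1|<=|4| out[3]=16 → r--
[0,2] |-1|<=|3| out[2]=9 → r--
[0,1] |-1|<=|2| out[1]=4 → r--
[0,0] |-1|<=|-1| out[0]=1 → r--

[1, 4, 9, 16, 49, 144, 324, 361, 484]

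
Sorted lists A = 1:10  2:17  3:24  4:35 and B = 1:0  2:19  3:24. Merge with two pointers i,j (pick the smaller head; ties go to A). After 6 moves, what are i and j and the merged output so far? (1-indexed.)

i=4, j=4, merged so far=[0, 10, 17, 19, 24, 24]

i=1 j=1: A[i]=10>B[j]=0 take 0, j++
i=1 j=2: A[i]=10<=B[j]=19 take 10, i++
i=2 j=2: A[i]=17<=B[j]=19 take 17, i++
i=3 j=2: A[i]=24>B[j]=19 take 19, j++
i=3 j=3: A[i]=24<=B[j]=24 take 24, i++
i=4 j=3: A[i]=35>B[j]=24 take 24, j++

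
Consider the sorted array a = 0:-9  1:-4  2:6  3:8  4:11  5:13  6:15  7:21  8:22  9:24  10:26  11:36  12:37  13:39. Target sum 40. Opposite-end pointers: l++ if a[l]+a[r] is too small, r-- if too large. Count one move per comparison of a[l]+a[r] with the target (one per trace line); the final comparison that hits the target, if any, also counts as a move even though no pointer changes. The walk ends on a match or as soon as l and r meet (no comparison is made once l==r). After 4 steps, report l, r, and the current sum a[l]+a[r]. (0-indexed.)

[0,13] -9+39=30 <40 → l++
[1,13] -4+39=35 <40 → l++
[2,13] 6+39=45 >40 → r--
[2,12] 6+37=43 >40 → r--

l=2, r=11, sum=42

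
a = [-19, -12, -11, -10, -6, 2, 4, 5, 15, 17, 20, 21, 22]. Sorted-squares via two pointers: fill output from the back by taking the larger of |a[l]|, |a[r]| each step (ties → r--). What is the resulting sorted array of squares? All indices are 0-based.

[4, 16, 25, 36, 100, 121, 144, 225, 289, 361, 400, 441, 484]

l=0 r=12: |-19|<=|22| out[12]=484, r--
l=0 r=11: |-19|<=|21| out[11]=441, r--
l=0 r=10: |-19|<=|20| out[10]=400, r--
l=0 r=9: |-19|>|17| out[9]=361, l++
l=1 r=9: |-12|<=|17| out[8]=289, r--
l=1 r=8: |-12|<=|15| out[7]=225, r--
l=1 r=7: |-12|>|5| out[6]=144, l++
l=2 r=7: |-11|>|5| out[5]=121, l++
l=3 r=7: |-10|>|5| out[4]=100, l++
l=4 r=7: |-6|>|5| out[3]=36, l++
l=5 r=7: |2|<=|5| out[2]=25, r--
l=5 r=6: |2|<=|4| out[1]=16, r--
l=5 r=5: |2|<=|2| out[0]=4, r--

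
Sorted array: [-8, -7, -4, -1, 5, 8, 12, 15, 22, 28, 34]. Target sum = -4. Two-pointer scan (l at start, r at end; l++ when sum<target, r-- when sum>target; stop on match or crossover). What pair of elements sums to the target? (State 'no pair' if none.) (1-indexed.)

[1,11] -8+34=26 >-4 → r--
[1,10] -8+28=20 >-4 → r--
[1,9] -8+22=14 >-4 → r--
[1,8] -8+15=7 >-4 → r--
[1,7] -8+12=4 >-4 → r--
[1,6] -8+8=0 >-4 → r--
[1,5] -8+5=-3 >-4 → r--
[1,4] -8+-1=-9 <-4 → l++
[2,4] -7+-1=-8 <-4 → l++
[3,4] -4+-1=-5 <-4 → l++

no pair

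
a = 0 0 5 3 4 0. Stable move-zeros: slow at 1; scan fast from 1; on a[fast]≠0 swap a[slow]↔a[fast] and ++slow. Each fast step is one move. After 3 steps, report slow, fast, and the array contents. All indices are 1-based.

slow=2, fast=4, a=[5, 0, 0, 3, 4, 0]

(s=1,f=1) a[fast]=0 → fast++
(s=1,f=2) a[fast]=0 → fast++
(s=1,f=3) a[fast]=5≠0 swap→a[1]=5 → slow++,fast++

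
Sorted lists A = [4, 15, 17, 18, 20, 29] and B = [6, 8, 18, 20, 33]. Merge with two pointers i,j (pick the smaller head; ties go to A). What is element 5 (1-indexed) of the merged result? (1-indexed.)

i=1 j=1: A[i]=4<=B[j]=6 take 4, i++
i=2 j=1: A[i]=15>B[j]=6 take 6, j++
i=2 j=2: A[i]=15>B[j]=8 take 8, j++
i=2 j=3: A[i]=15<=B[j]=18 take 15, i++
i=3 j=3: A[i]=17<=B[j]=18 take 17, i++
i=4 j=3: A[i]=18<=B[j]=18 take 18, i++
i=5 j=3: A[i]=20>B[j]=18 take 18, j++
i=5 j=4: A[i]=20<=B[j]=20 take 20, i++
i=6 j=4: A[i]=29>B[j]=20 take 20, j++
i=6 j=5: A[i]=29<=B[j]=33 take 29, i++
i=7 j=5: A done, take B[j]=33, j++

merged[5] = 17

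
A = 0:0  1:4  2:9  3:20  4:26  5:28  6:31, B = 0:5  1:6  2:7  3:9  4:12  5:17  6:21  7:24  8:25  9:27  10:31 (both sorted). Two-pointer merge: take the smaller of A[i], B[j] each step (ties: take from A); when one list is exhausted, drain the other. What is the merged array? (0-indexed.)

i=0 j=0: A[i]=0<=B[j]=5 take 0, i++
i=1 j=0: A[i]=4<=B[j]=5 take 4, i++
i=2 j=0: A[i]=9>B[j]=5 take 5, j++
i=2 j=1: A[i]=9>B[j]=6 take 6, j++
i=2 j=2: A[i]=9>B[j]=7 take 7, j++
i=2 j=3: A[i]=9<=B[j]=9 take 9, i++
i=3 j=3: A[i]=20>B[j]=9 take 9, j++
i=3 j=4: A[i]=20>B[j]=12 take 12, j++
i=3 j=5: A[i]=20>B[j]=17 take 17, j++
i=3 j=6: A[i]=20<=B[j]=21 take 20, i++
i=4 j=6: A[i]=26>B[j]=21 take 21, j++
i=4 j=7: A[i]=26>B[j]=24 take 24, j++
i=4 j=8: A[i]=26>B[j]=25 take 25, j++
i=4 j=9: A[i]=26<=B[j]=27 take 26, i++
i=5 j=9: A[i]=28>B[j]=27 take 27, j++
i=5 j=10: A[i]=28<=B[j]=31 take 28, i++
i=6 j=10: A[i]=31<=B[j]=31 take 31, i++
i=7 j=10: A done, take B[j]=31, j++

[0, 4, 5, 6, 7, 9, 9, 12, 17, 20, 21, 24, 25, 26, 27, 28, 31, 31]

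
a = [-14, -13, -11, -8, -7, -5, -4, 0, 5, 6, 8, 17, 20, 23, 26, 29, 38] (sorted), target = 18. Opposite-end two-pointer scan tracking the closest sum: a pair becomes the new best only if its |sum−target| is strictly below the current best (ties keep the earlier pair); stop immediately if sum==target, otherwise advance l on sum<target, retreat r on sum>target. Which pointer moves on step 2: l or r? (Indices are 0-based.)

l

l=0 r=16: -14+38=24 d=6 *, r--
l=0 r=15: -14+29=15 d=3 *, l++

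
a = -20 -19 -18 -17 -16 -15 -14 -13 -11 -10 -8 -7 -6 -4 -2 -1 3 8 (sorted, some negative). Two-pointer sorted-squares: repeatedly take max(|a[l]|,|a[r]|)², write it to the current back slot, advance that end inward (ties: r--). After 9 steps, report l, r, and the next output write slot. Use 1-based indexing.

l=10, r=18, next write slot=9

[1,18] |-20|>|8| out[18]=400 → l++
[2,18] |-19|>|8| out[17]=361 → l++
[3,18] |-18|>|8| out[16]=324 → l++
[4,18] |-17|>|8| out[15]=289 → l++
[5,18] |-16|>|8| out[14]=256 → l++
[6,18] |-15|>|8| out[13]=225 → l++
[7,18] |-14|>|8| out[12]=196 → l++
[8,18] |-13|>|8| out[11]=169 → l++
[9,18] |-11|>|8| out[10]=121 → l++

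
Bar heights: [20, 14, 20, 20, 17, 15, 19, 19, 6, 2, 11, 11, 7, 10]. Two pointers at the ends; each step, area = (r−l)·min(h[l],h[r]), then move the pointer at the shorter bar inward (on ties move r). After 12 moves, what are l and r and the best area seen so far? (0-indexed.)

[0,13] min(20,10)*13=130 best=130 * → r--
[0,12] min(20,7)*12=84 best=130 → r--
[0,11] min(20,11)*11=121 best=130 → r--
[0,10] min(20,11)*10=110 best=130 → r--
[0,9] min(20,2)*9=18 best=130 → r--
[0,8] min(20,6)*8=48 best=130 → r--
[0,7] min(20,19)*7=133 best=133 * → r--
[0,6] min(20,19)*6=114 best=133 → r--
[0,5] min(20,15)*5=75 best=133 → r--
[0,4] min(20,17)*4=68 best=133 → r--
[0,3] min(20,20)*3=60 best=133 → r--
[0,2] min(20,20)*2=40 best=133 → r--

l=0, r=1, best area=133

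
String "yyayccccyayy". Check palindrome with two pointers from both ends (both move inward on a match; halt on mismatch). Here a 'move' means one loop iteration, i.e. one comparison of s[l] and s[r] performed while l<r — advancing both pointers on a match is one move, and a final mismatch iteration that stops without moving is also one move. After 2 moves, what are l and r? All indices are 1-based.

[1,12] 'y'=='y' → l++,r--
[2,11] 'y'=='y' → l++,r--

l=3, r=10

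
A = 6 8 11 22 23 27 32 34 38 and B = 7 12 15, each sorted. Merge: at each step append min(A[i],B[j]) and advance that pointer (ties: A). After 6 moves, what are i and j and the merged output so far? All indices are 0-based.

[i=0,j=0] A[i]=6<=B[j]=7 take 6 → i++
[i=1,j=0] A[i]=8>B[j]=7 take 7 → j++
[i=1,j=1] A[i]=8<=B[j]=12 take 8 → i++
[i=2,j=1] A[i]=11<=B[j]=12 take 11 → i++
[i=3,j=1] A[i]=22>B[j]=12 take 12 → j++
[i=3,j=2] A[i]=22>B[j]=15 take 15 → j++

i=3, j=3, merged so far=[6, 7, 8, 11, 12, 15]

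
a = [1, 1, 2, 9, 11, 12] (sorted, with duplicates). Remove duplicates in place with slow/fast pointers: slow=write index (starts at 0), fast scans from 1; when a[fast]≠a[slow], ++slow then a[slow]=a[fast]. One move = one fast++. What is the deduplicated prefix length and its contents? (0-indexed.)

(s=0,f=1) a[fast]=1=a[slow] dup → fast++
(s=0,f=2) a[fast]=2≠a[slow]=1 write a[1]=2 → slow++,fast++
(s=1,f=3) a[fast]=9≠a[slow]=2 write a[2]=9 → slow++,fast++
(s=2,f=4) a[fast]=11≠a[slow]=9 write a[3]=11 → slow++,fast++
(s=3,f=5) a[fast]=12≠a[slow]=11 write a[4]=12 → slow++,fast++

length 5; prefix = [1, 2, 9, 11, 12]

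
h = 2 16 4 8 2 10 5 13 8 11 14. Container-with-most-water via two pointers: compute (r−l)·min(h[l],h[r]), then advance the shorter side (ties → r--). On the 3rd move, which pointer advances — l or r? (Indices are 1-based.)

r

l=1 r=11: min(2,14)*10=20 best=20 *, l++
l=2 r=11: min(16,14)*9=126 best=126 *, r--
l=2 r=10: min(16,11)*8=88 best=126, r--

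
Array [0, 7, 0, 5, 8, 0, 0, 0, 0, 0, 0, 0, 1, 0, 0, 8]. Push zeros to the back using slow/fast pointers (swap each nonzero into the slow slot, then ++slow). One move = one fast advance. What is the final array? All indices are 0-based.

[7, 5, 8, 1, 8, 0, 0, 0, 0, 0, 0, 0, 0, 0, 0, 0]

(s=0,f=0) a[fast]=0 → fast++
(s=0,f=1) a[fast]=7≠0 swap→a[0]=7 → slow++,fast++
(s=1,f=2) a[fast]=0 → fast++
(s=1,f=3) a[fast]=5≠0 swap→a[1]=5 → slow++,fast++
(s=2,f=4) a[fast]=8≠0 swap→a[2]=8 → slow++,fast++
(s=3,f=5) a[fast]=0 → fast++
(s=3,f=6) a[fast]=0 → fast++
(s=3,f=7) a[fast]=0 → fast++
(s=3,f=8) a[fast]=0 → fast++
(s=3,f=9) a[fast]=0 → fast++
(s=3,f=10) a[fast]=0 → fast++
(s=3,f=11) a[fast]=0 → fast++
(s=3,f=12) a[fast]=1≠0 swap→a[3]=1 → slow++,fast++
(s=4,f=13) a[fast]=0 → fast++
(s=4,f=14) a[fast]=0 → fast++
(s=4,f=15) a[fast]=8≠0 swap→a[4]=8 → slow++,fast++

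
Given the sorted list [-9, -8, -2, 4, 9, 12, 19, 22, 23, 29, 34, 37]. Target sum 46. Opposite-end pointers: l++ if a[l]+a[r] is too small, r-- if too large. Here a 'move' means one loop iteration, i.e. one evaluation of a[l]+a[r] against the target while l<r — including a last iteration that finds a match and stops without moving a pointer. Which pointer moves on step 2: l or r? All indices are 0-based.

l

[0,11] -9+37=28 <46 → l++
[1,11] -8+37=29 <46 → l++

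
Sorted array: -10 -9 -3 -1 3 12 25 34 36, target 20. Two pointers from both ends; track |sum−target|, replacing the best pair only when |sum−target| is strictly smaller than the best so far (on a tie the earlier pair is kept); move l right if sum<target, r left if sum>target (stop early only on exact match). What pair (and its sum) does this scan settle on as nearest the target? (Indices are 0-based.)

l=0 r=8: -10+36=26 d=6 *, r--
l=0 r=7: -10+34=24 d=4 *, r--
l=0 r=6: -10+25=15 d=5, l++
l=1 r=6: -9+25=16 d=4, l++
l=2 r=6: -3+25=22 d=2 *, r--
l=2 r=5: -3+12=9 d=11, l++
l=3 r=5: -1+12=11 d=9, l++
l=4 r=5: 3+12=15 d=5, l++

pair (-3, 25) with sum 22 (|Δ|=2)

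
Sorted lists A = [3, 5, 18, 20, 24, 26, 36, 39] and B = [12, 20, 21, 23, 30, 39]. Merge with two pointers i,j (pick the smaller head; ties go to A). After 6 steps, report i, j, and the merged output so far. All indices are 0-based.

i=4, j=2, merged so far=[3, 5, 12, 18, 20, 20]

i=0 j=0: A[i]=3<=B[j]=12 take 3, i++
i=1 j=0: A[i]=5<=B[j]=12 take 5, i++
i=2 j=0: A[i]=18>B[j]=12 take 12, j++
i=2 j=1: A[i]=18<=B[j]=20 take 18, i++
i=3 j=1: A[i]=20<=B[j]=20 take 20, i++
i=4 j=1: A[i]=24>B[j]=20 take 20, j++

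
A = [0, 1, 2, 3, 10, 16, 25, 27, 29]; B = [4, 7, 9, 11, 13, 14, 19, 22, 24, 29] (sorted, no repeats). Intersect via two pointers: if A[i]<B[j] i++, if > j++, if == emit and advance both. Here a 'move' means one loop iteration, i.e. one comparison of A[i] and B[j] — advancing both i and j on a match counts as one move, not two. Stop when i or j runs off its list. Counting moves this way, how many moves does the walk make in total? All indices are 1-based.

18 moves

[i=1,j=1] 0<4 → i++
[i=2,j=1] 1<4 → i++
[i=3,j=1] 2<4 → i++
[i=4,j=1] 3<4 → i++
[i=5,j=1] 10>4 → j++
[i=5,j=2] 10>7 → j++
[i=5,j=3] 10>9 → j++
[i=5,j=4] 10<11 → i++
[i=6,j=4] 16>11 → j++
[i=6,j=5] 16>13 → j++
[i=6,j=6] 16>14 → j++
[i=6,j=7] 16<19 → i++
[i=7,j=7] 25>19 → j++
[i=7,j=8] 25>22 → j++
[i=7,j=9] 25>24 → j++
[i=7,j=10] 25<29 → i++
[i=8,j=10] 27<29 → i++
[i=9,j=10] 29==29 emit → i++,j++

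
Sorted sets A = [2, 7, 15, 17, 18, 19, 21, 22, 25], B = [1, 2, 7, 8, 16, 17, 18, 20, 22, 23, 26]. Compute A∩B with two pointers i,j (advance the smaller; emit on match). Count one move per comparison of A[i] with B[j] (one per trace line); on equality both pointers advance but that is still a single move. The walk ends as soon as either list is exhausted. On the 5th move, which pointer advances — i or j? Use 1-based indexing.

i

i=1 j=1: 2>1, j++
i=1 j=2: 2==2 emit, i++,j++
i=2 j=3: 7==7 emit, i++,j++
i=3 j=4: 15>8, j++
i=3 j=5: 15<16, i++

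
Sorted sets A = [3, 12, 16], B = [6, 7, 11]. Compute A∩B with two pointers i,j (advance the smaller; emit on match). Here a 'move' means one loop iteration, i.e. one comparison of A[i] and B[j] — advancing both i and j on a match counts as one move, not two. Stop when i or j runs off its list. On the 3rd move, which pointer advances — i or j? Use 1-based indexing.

[i=1,j=1] 3<6 → i++
[i=2,j=1] 12>6 → j++
[i=2,j=2] 12>7 → j++

j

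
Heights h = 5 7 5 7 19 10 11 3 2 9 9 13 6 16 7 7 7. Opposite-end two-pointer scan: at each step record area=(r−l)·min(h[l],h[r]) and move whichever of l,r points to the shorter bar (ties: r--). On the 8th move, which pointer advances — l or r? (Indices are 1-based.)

r

[1,17] min(5,7)*16=80 best=80 * → l++
[2,17] min(7,7)*15=105 best=105 * → r--
[2,16] min(7,7)*14=98 best=105 → r--
[2,15] min(7,7)*13=91 best=105 → r--
[2,14] min(7,16)*12=84 best=105 → l++
[3,14] min(5,16)*11=55 best=105 → l++
[4,14] min(7,16)*10=70 best=105 → l++
[5,14] min(19,16)*9=144 best=144 * → r--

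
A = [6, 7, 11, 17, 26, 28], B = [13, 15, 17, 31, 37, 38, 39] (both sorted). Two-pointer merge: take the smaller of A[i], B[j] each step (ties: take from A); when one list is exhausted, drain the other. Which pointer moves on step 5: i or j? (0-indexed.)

j

i=0 j=0: A[i]=6<=B[j]=13 take 6, i++
i=1 j=0: A[i]=7<=B[j]=13 take 7, i++
i=2 j=0: A[i]=11<=B[j]=13 take 11, i++
i=3 j=0: A[i]=17>B[j]=13 take 13, j++
i=3 j=1: A[i]=17>B[j]=15 take 15, j++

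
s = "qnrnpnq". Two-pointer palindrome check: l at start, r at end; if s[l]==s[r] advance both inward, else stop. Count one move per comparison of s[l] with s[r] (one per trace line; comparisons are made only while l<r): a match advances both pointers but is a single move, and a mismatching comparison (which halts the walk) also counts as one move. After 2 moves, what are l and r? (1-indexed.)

l=1 r=7: 'q'=='q', l++,r--
l=2 r=6: 'n'=='n', l++,r--

l=3, r=5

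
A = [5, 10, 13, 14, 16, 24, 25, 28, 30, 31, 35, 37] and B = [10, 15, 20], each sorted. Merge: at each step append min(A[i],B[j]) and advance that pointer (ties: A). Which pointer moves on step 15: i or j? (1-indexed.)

i

i=1 j=1: A[i]=5<=B[j]=10 take 5, i++
i=2 j=1: A[i]=10<=B[j]=10 take 10, i++
i=3 j=1: A[i]=13>B[j]=10 take 10, j++
i=3 j=2: A[i]=13<=B[j]=15 take 13, i++
i=4 j=2: A[i]=14<=B[j]=15 take 14, i++
i=5 j=2: A[i]=16>B[j]=15 take 15, j++
i=5 j=3: A[i]=16<=B[j]=20 take 16, i++
i=6 j=3: A[i]=24>B[j]=20 take 20, j++
i=6 j=4: B done, take A[i]=24, i++
i=7 j=4: B done, take A[i]=25, i++
i=8 j=4: B done, take A[i]=28, i++
i=9 j=4: B done, take A[i]=30, i++
i=10 j=4: B done, take A[i]=31, i++
i=11 j=4: B done, take A[i]=35, i++
i=12 j=4: B done, take A[i]=37, i++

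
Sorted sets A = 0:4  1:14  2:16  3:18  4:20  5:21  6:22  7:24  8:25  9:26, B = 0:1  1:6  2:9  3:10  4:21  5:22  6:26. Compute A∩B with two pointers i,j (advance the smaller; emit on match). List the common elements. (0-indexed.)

[i=0,j=0] 4>1 → j++
[i=0,j=1] 4<6 → i++
[i=1,j=1] 14>6 → j++
[i=1,j=2] 14>9 → j++
[i=1,j=3] 14>10 → j++
[i=1,j=4] 14<21 → i++
[i=2,j=4] 16<21 → i++
[i=3,j=4] 18<21 → i++
[i=4,j=4] 20<21 → i++
[i=5,j=4] 21==21 emit → i++,j++
[i=6,j=5] 22==22 emit → i++,j++
[i=7,j=6] 24<26 → i++
[i=8,j=6] 25<26 → i++
[i=9,j=6] 26==26 emit → i++,j++

intersection = [21, 22, 26]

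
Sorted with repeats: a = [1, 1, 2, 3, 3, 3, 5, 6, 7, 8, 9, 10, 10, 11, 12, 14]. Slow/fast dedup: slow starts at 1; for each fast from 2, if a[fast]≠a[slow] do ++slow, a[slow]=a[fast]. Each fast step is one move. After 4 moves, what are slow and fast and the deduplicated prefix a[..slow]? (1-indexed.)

slow=3, fast=6, prefix=[1, 2, 3]

slow=1 fast=2: a[fast]=1=a[slow] dup, fast++
slow=1 fast=3: a[fast]=2≠a[slow]=1 write a[2]=2, slow++,fast++
slow=2 fast=4: a[fast]=3≠a[slow]=2 write a[3]=3, slow++,fast++
slow=3 fast=5: a[fast]=3=a[slow] dup, fast++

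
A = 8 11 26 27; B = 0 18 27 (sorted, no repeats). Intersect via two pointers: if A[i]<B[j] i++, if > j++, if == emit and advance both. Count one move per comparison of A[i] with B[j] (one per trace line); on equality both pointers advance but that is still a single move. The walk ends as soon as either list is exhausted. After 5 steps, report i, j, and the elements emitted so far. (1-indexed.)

i=1 j=1: 8>0, j++
i=1 j=2: 8<18, i++
i=2 j=2: 11<18, i++
i=3 j=2: 26>18, j++
i=3 j=3: 26<27, i++

i=4, j=3, emitted=[]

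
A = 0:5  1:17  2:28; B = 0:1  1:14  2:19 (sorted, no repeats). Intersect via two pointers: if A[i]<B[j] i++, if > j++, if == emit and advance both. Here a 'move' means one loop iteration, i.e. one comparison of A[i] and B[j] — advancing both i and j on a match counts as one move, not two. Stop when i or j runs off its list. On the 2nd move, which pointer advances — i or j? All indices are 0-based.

i

i=0 j=0: 5>1, j++
i=0 j=1: 5<14, i++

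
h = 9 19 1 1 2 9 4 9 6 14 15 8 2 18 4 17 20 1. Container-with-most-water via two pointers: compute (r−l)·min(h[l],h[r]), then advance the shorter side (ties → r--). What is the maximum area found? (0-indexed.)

[0,17] min(9,1)*17=17 best=17 * → r--
[0,16] min(9,20)*16=144 best=144 * → l++
[1,16] min(19,20)*15=285 best=285 * → l++
[2,16] min(1,20)*14=14 best=285 → l++
[3,16] min(1,20)*13=13 best=285 → l++
[4,16] min(2,20)*12=24 best=285 → l++
[5,16] min(9,20)*11=99 best=285 → l++
[6,16] min(4,20)*10=40 best=285 → l++
[7,16] min(9,20)*9=81 best=285 → l++
[8,16] min(6,20)*8=48 best=285 → l++
[9,16] min(14,20)*7=98 best=285 → l++
[10,16] min(15,20)*6=90 best=285 → l++
[11,16] min(8,20)*5=40 best=285 → l++
[12,16] min(2,20)*4=8 best=285 → l++
[13,16] min(18,20)*3=54 best=285 → l++
[14,16] min(4,20)*2=8 best=285 → l++
[15,16] min(17,20)*1=17 best=285 → l++

max area = 285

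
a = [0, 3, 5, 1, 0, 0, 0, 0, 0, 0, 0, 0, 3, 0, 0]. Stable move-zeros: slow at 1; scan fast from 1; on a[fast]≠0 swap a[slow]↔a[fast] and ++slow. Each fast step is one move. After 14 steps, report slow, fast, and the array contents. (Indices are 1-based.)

slow=5, fast=15, a=[3, 5, 1, 3, 0, 0, 0, 0, 0, 0, 0, 0, 0, 0, 0]

(s=1,f=1) a[fast]=0 → fast++
(s=1,f=2) a[fast]=3≠0 swap→a[1]=3 → slow++,fast++
(s=2,f=3) a[fast]=5≠0 swap→a[2]=5 → slow++,fast++
(s=3,f=4) a[fast]=1≠0 swap→a[3]=1 → slow++,fast++
(s=4,f=5) a[fast]=0 → fast++
(s=4,f=6) a[fast]=0 → fast++
(s=4,f=7) a[fast]=0 → fast++
(s=4,f=8) a[fast]=0 → fast++
(s=4,f=9) a[fast]=0 → fast++
(s=4,f=10) a[fast]=0 → fast++
(s=4,f=11) a[fast]=0 → fast++
(s=4,f=12) a[fast]=0 → fast++
(s=4,f=13) a[fast]=3≠0 swap→a[4]=3 → slow++,fast++
(s=5,f=14) a[fast]=0 → fast++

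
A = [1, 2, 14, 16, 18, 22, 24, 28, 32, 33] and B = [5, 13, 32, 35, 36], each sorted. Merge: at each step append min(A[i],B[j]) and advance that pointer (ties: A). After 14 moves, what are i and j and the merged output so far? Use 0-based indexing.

i=0 j=0: A[i]=1<=B[j]=5 take 1, i++
i=1 j=0: A[i]=2<=B[j]=5 take 2, i++
i=2 j=0: A[i]=14>B[j]=5 take 5, j++
i=2 j=1: A[i]=14>B[j]=13 take 13, j++
i=2 j=2: A[i]=14<=B[j]=32 take 14, i++
i=3 j=2: A[i]=16<=B[j]=32 take 16, i++
i=4 j=2: A[i]=18<=B[j]=32 take 18, i++
i=5 j=2: A[i]=22<=B[j]=32 take 22, i++
i=6 j=2: A[i]=24<=B[j]=32 take 24, i++
i=7 j=2: A[i]=28<=B[j]=32 take 28, i++
i=8 j=2: A[i]=32<=B[j]=32 take 32, i++
i=9 j=2: A[i]=33>B[j]=32 take 32, j++
i=9 j=3: A[i]=33<=B[j]=35 take 33, i++
i=10 j=3: A done, take B[j]=35, j++

i=10, j=4, merged so far=[1, 2, 5, 13, 14, 16, 18, 22, 24, 28, 32, 32, 33, 35]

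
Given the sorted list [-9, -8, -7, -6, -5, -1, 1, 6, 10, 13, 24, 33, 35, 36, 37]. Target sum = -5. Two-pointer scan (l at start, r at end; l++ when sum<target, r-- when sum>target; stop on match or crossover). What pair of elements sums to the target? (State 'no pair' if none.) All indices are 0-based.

(-6, 1)

[0,14] -9+37=28 >-5 → r--
[0,13] -9+36=27 >-5 → r--
[0,12] -9+35=26 >-5 → r--
[0,11] -9+33=24 >-5 → r--
[0,10] -9+24=15 >-5 → r--
[0,9] -9+13=4 >-5 → r--
[0,8] -9+10=1 >-5 → r--
[0,7] -9+6=-3 >-5 → r--
[0,6] -9+1=-8 <-5 → l++
[1,6] -8+1=-7 <-5 → l++
[2,6] -7+1=-6 <-5 → l++
[3,6] -6+1=-5 → found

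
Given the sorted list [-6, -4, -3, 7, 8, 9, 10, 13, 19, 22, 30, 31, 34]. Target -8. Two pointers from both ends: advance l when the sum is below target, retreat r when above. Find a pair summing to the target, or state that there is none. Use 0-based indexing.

[0,12] -6+34=28 >-8 → r--
[0,11] -6+31=25 >-8 → r--
[0,10] -6+30=24 >-8 → r--
[0,9] -6+22=16 >-8 → r--
[0,8] -6+19=13 >-8 → r--
[0,7] -6+13=7 >-8 → r--
[0,6] -6+10=4 >-8 → r--
[0,5] -6+9=3 >-8 → r--
[0,4] -6+8=2 >-8 → r--
[0,3] -6+7=1 >-8 → r--
[0,2] -6+-3=-9 <-8 → l++
[1,2] -4+-3=-7 >-8 → r--

no pair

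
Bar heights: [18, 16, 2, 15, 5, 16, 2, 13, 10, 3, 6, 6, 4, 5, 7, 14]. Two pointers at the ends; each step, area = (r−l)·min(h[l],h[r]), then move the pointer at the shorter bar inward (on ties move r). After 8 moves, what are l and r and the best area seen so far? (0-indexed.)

l=0, r=7, best area=210

[0,15] min(18,14)*15=210 best=210 * → r--
[0,14] min(18,7)*14=98 best=210 → r--
[0,13] min(18,5)*13=65 best=210 → r--
[0,12] min(18,4)*12=48 best=210 → r--
[0,11] min(18,6)*11=66 best=210 → r--
[0,10] min(18,6)*10=60 best=210 → r--
[0,9] min(18,3)*9=27 best=210 → r--
[0,8] min(18,10)*8=80 best=210 → r--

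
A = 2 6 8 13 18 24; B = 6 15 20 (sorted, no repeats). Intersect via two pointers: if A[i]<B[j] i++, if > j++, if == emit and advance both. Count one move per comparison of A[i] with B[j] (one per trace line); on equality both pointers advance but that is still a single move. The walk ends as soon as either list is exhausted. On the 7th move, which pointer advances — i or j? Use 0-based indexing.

[i=0,j=0] 2<6 → i++
[i=1,j=0] 6==6 emit → i++,j++
[i=2,j=1] 8<15 → i++
[i=3,j=1] 13<15 → i++
[i=4,j=1] 18>15 → j++
[i=4,j=2] 18<20 → i++
[i=5,j=2] 24>20 → j++

j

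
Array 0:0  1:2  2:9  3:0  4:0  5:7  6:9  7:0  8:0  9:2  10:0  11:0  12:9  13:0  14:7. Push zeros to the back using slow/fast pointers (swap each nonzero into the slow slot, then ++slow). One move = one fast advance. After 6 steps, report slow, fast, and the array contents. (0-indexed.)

(s=0,f=0) a[fast]=0 → fast++
(s=0,f=1) a[fast]=2≠0 swap→a[0]=2 → slow++,fast++
(s=1,f=2) a[fast]=9≠0 swap→a[1]=9 → slow++,fast++
(s=2,f=3) a[fast]=0 → fast++
(s=2,f=4) a[fast]=0 → fast++
(s=2,f=5) a[fast]=7≠0 swap→a[2]=7 → slow++,fast++

slow=3, fast=6, a=[2, 9, 7, 0, 0, 0, 9, 0, 0, 2, 0, 0, 9, 0, 7]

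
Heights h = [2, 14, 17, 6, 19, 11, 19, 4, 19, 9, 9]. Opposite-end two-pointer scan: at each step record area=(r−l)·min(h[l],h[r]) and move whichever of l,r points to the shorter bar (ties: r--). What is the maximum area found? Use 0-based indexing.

max area = 102

[0,10] min(2,9)*10=20 best=20 * → l++
[1,10] min(14,9)*9=81 best=81 * → r--
[1,9] min(14,9)*8=72 best=81 → r--
[1,8] min(14,19)*7=98 best=98 * → l++
[2,8] min(17,19)*6=102 best=102 * → l++
[3,8] min(6,19)*5=30 best=102 → l++
[4,8] min(19,19)*4=76 best=102 → r--
[4,7] min(19,4)*3=12 best=102 → r--
[4,6] min(19,19)*2=38 best=102 → r--
[4,5] min(19,11)*1=11 best=102 → r--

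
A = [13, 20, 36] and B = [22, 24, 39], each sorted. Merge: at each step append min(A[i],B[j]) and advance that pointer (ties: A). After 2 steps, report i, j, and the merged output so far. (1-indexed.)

i=3, j=1, merged so far=[13, 20]

i=1 j=1: A[i]=13<=B[j]=22 take 13, i++
i=2 j=1: A[i]=20<=B[j]=22 take 20, i++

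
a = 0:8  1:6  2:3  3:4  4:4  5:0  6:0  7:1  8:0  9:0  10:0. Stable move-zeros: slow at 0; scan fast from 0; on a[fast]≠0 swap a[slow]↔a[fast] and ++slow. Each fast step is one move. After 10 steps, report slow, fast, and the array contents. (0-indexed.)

slow=0 fast=0: a[fast]=8≠0 swap→a[0]=8, slow++,fast++
slow=1 fast=1: a[fast]=6≠0 swap→a[1]=6, slow++,fast++
slow=2 fast=2: a[fast]=3≠0 swap→a[2]=3, slow++,fast++
slow=3 fast=3: a[fast]=4≠0 swap→a[3]=4, slow++,fast++
slow=4 fast=4: a[fast]=4≠0 swap→a[4]=4, slow++,fast++
slow=5 fast=5: a[fast]=0, fast++
slow=5 fast=6: a[fast]=0, fast++
slow=5 fast=7: a[fast]=1≠0 swap→a[5]=1, slow++,fast++
slow=6 fast=8: a[fast]=0, fast++
slow=6 fast=9: a[fast]=0, fast++

slow=6, fast=10, a=[8, 6, 3, 4, 4, 1, 0, 0, 0, 0, 0]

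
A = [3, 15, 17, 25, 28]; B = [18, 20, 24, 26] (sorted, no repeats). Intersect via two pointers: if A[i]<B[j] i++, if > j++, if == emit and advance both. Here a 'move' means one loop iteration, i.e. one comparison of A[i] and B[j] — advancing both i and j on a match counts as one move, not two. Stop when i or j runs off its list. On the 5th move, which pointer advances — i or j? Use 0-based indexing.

i=0 j=0: 3<18, i++
i=1 j=0: 15<18, i++
i=2 j=0: 17<18, i++
i=3 j=0: 25>18, j++
i=3 j=1: 25>20, j++

j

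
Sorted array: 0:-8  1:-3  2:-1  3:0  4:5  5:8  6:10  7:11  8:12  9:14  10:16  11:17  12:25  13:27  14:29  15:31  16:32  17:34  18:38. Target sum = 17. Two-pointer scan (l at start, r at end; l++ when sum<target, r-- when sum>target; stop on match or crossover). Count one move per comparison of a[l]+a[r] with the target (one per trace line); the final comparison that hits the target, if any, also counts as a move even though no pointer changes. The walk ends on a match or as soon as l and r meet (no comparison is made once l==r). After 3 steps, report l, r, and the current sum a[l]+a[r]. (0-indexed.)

l=0 r=18: -8+38=30 >17, r--
l=0 r=17: -8+34=26 >17, r--
l=0 r=16: -8+32=24 >17, r--

l=0, r=15, sum=23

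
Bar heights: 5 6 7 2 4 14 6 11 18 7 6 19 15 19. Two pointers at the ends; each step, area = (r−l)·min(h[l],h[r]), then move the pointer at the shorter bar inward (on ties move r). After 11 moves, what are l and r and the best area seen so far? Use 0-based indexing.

l=11, r=13, best area=112

l=0 r=13: min(5,19)*13=65 best=65 *, l++
l=1 r=13: min(6,19)*12=72 best=72 *, l++
l=2 r=13: min(7,19)*11=77 best=77 *, l++
l=3 r=13: min(2,19)*10=20 best=77, l++
l=4 r=13: min(4,19)*9=36 best=77, l++
l=5 r=13: min(14,19)*8=112 best=112 *, l++
l=6 r=13: min(6,19)*7=42 best=112, l++
l=7 r=13: min(11,19)*6=66 best=112, l++
l=8 r=13: min(18,19)*5=90 best=112, l++
l=9 r=13: min(7,19)*4=28 best=112, l++
l=10 r=13: min(6,19)*3=18 best=112, l++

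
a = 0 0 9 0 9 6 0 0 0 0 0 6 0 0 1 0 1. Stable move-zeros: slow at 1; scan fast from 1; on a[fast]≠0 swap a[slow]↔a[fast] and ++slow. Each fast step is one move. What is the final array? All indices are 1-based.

slow=1 fast=1: a[fast]=0, fast++
slow=1 fast=2: a[fast]=0, fast++
slow=1 fast=3: a[fast]=9≠0 swap→a[1]=9, slow++,fast++
slow=2 fast=4: a[fast]=0, fast++
slow=2 fast=5: a[fast]=9≠0 swap→a[2]=9, slow++,fast++
slow=3 fast=6: a[fast]=6≠0 swap→a[3]=6, slow++,fast++
slow=4 fast=7: a[fast]=0, fast++
slow=4 fast=8: a[fast]=0, fast++
slow=4 fast=9: a[fast]=0, fast++
slow=4 fast=10: a[fast]=0, fast++
slow=4 fast=11: a[fast]=0, fast++
slow=4 fast=12: a[fast]=6≠0 swap→a[4]=6, slow++,fast++
slow=5 fast=13: a[fast]=0, fast++
slow=5 fast=14: a[fast]=0, fast++
slow=5 fast=15: a[fast]=1≠0 swap→a[5]=1, slow++,fast++
slow=6 fast=16: a[fast]=0, fast++
slow=6 fast=17: a[fast]=1≠0 swap→a[6]=1, slow++,fast++

[9, 9, 6, 6, 1, 1, 0, 0, 0, 0, 0, 0, 0, 0, 0, 0, 0]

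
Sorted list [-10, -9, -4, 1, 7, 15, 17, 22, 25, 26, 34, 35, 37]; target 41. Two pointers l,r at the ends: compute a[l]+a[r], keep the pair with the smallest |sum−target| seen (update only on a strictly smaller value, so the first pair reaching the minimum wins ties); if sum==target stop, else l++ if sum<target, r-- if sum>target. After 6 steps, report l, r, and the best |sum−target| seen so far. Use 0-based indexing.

l=4, r=10, best |Δ|=1

l=0 r=12: -10+37=27 d=14 *, l++
l=1 r=12: -9+37=28 d=13 *, l++
l=2 r=12: -4+37=33 d=8 *, l++
l=3 r=12: 1+37=38 d=3 *, l++
l=4 r=12: 7+37=44 d=3, r--
l=4 r=11: 7+35=42 d=1 *, r--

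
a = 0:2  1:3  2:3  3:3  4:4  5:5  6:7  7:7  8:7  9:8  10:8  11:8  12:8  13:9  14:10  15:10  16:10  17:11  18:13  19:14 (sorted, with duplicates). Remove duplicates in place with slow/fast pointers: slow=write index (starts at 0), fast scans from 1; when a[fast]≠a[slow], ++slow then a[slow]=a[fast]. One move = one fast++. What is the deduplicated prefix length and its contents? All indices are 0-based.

(s=0,f=1) a[fast]=3≠a[slow]=2 write a[1]=3 → slow++,fast++
(s=1,f=2) a[fast]=3=a[slow] dup → fast++
(s=1,f=3) a[fast]=3=a[slow] dup → fast++
(s=1,f=4) a[fast]=4≠a[slow]=3 write a[2]=4 → slow++,fast++
(s=2,f=5) a[fast]=5≠a[slow]=4 write a[3]=5 → slow++,fast++
(s=3,f=6) a[fast]=7≠a[slow]=5 write a[4]=7 → slow++,fast++
(s=4,f=7) a[fast]=7=a[slow] dup → fast++
(s=4,f=8) a[fast]=7=a[slow] dup → fast++
(s=4,f=9) a[fast]=8≠a[slow]=7 write a[5]=8 → slow++,fast++
(s=5,f=10) a[fast]=8=a[slow] dup → fast++
(s=5,f=11) a[fast]=8=a[slow] dup → fast++
(s=5,f=12) a[fast]=8=a[slow] dup → fast++
(s=5,f=13) a[fast]=9≠a[slow]=8 write a[6]=9 → slow++,fast++
(s=6,f=14) a[fast]=10≠a[slow]=9 write a[7]=10 → slow++,fast++
(s=7,f=15) a[fast]=10=a[slow] dup → fast++
(s=7,f=16) a[fast]=10=a[slow] dup → fast++
(s=7,f=17) a[fast]=11≠a[slow]=10 write a[8]=11 → slow++,fast++
(s=8,f=18) a[fast]=13≠a[slow]=11 write a[9]=13 → slow++,fast++
(s=9,f=19) a[fast]=14≠a[slow]=13 write a[10]=14 → slow++,fast++

length 11; prefix = [2, 3, 4, 5, 7, 8, 9, 10, 11, 13, 14]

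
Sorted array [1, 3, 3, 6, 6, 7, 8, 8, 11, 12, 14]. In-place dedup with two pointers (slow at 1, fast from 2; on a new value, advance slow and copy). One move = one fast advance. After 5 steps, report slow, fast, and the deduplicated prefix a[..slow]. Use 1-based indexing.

slow=4, fast=7, prefix=[1, 3, 6, 7]

slow=1 fast=2: a[fast]=3≠a[slow]=1 write a[2]=3, slow++,fast++
slow=2 fast=3: a[fast]=3=a[slow] dup, fast++
slow=2 fast=4: a[fast]=6≠a[slow]=3 write a[3]=6, slow++,fast++
slow=3 fast=5: a[fast]=6=a[slow] dup, fast++
slow=3 fast=6: a[fast]=7≠a[slow]=6 write a[4]=7, slow++,fast++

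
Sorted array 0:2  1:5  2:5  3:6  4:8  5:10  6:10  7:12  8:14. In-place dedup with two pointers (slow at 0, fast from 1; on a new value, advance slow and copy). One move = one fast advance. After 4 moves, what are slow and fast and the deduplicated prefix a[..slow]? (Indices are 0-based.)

(s=0,f=1) a[fast]=5≠a[slow]=2 write a[1]=5 → slow++,fast++
(s=1,f=2) a[fast]=5=a[slow] dup → fast++
(s=1,f=3) a[fast]=6≠a[slow]=5 write a[2]=6 → slow++,fast++
(s=2,f=4) a[fast]=8≠a[slow]=6 write a[3]=8 → slow++,fast++

slow=3, fast=5, prefix=[2, 5, 6, 8]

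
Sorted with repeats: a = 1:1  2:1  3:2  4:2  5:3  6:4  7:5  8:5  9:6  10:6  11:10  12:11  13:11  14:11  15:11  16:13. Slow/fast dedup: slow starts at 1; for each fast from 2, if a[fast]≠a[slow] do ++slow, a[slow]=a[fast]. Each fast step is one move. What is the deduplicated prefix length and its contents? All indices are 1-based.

slow=1 fast=2: a[fast]=1=a[slow] dup, fast++
slow=1 fast=3: a[fast]=2≠a[slow]=1 write a[2]=2, slow++,fast++
slow=2 fast=4: a[fast]=2=a[slow] dup, fast++
slow=2 fast=5: a[fast]=3≠a[slow]=2 write a[3]=3, slow++,fast++
slow=3 fast=6: a[fast]=4≠a[slow]=3 write a[4]=4, slow++,fast++
slow=4 fast=7: a[fast]=5≠a[slow]=4 write a[5]=5, slow++,fast++
slow=5 fast=8: a[fast]=5=a[slow] dup, fast++
slow=5 fast=9: a[fast]=6≠a[slow]=5 write a[6]=6, slow++,fast++
slow=6 fast=10: a[fast]=6=a[slow] dup, fast++
slow=6 fast=11: a[fast]=10≠a[slow]=6 write a[7]=10, slow++,fast++
slow=7 fast=12: a[fast]=11≠a[slow]=10 write a[8]=11, slow++,fast++
slow=8 fast=13: a[fast]=11=a[slow] dup, fast++
slow=8 fast=14: a[fast]=11=a[slow] dup, fast++
slow=8 fast=15: a[fast]=11=a[slow] dup, fast++
slow=8 fast=16: a[fast]=13≠a[slow]=11 write a[9]=13, slow++,fast++

length 9; prefix = [1, 2, 3, 4, 5, 6, 10, 11, 13]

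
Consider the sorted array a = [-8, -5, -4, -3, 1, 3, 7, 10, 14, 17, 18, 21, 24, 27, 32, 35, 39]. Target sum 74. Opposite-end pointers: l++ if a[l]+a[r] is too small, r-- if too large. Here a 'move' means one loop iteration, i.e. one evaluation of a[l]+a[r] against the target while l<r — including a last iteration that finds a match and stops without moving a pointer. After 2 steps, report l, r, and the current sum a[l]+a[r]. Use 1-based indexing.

[1,17] -8+39=31 <74 → l++
[2,17] -5+39=34 <74 → l++

l=3, r=17, sum=35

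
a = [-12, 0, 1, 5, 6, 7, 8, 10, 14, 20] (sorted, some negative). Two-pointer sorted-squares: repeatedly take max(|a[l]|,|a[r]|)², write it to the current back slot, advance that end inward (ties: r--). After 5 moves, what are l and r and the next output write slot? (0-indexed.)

l=0 r=9: |-12|<=|20| out[9]=400, r--
l=0 r=8: |-12|<=|14| out[8]=196, r--
l=0 r=7: |-12|>|10| out[7]=144, l++
l=1 r=7: |0|<=|10| out[6]=100, r--
l=1 r=6: |0|<=|8| out[5]=64, r--

l=1, r=5, next write slot=4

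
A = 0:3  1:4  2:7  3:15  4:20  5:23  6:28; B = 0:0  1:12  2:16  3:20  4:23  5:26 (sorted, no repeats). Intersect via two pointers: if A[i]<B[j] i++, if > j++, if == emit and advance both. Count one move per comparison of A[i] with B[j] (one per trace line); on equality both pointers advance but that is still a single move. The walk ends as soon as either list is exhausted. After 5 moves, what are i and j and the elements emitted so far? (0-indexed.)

i=3, j=2, emitted=[]

i=0 j=0: 3>0, j++
i=0 j=1: 3<12, i++
i=1 j=1: 4<12, i++
i=2 j=1: 7<12, i++
i=3 j=1: 15>12, j++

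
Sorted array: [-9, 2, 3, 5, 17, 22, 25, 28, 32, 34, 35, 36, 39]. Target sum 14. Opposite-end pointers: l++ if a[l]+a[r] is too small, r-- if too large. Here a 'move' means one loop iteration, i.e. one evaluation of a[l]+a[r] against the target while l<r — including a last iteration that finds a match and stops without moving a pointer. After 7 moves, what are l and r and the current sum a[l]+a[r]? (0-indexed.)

[0,12] -9+39=30 >14 → r--
[0,11] -9+36=27 >14 → r--
[0,10] -9+35=26 >14 → r--
[0,9] -9+34=25 >14 → r--
[0,8] -9+32=23 >14 → r--
[0,7] -9+28=19 >14 → r--
[0,6] -9+25=16 >14 → r--

l=0, r=5, sum=13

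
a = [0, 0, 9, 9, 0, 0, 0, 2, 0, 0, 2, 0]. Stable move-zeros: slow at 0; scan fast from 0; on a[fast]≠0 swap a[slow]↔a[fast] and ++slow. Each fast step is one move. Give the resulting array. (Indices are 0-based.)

(s=0,f=0) a[fast]=0 → fast++
(s=0,f=1) a[fast]=0 → fast++
(s=0,f=2) a[fast]=9≠0 swap→a[0]=9 → slow++,fast++
(s=1,f=3) a[fast]=9≠0 swap→a[1]=9 → slow++,fast++
(s=2,f=4) a[fast]=0 → fast++
(s=2,f=5) a[fast]=0 → fast++
(s=2,f=6) a[fast]=0 → fast++
(s=2,f=7) a[fast]=2≠0 swap→a[2]=2 → slow++,fast++
(s=3,f=8) a[fast]=0 → fast++
(s=3,f=9) a[fast]=0 → fast++
(s=3,f=10) a[fast]=2≠0 swap→a[3]=2 → slow++,fast++
(s=4,f=11) a[fast]=0 → fast++

[9, 9, 2, 2, 0, 0, 0, 0, 0, 0, 0, 0]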